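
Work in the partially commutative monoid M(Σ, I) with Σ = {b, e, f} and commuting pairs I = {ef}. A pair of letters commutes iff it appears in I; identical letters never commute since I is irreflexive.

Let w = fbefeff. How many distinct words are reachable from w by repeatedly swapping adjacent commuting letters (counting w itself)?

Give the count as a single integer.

0(f) covers ∅
1(b) covers 0:f
2(e) covers 1:b
3(f) covers 1:b
4(e) covers 2:e
5(f) covers 3:f
6(f) covers 5:f
floor of heap: 0:f
completions by unplaced set U, small U first (add the entries for U minus each lowest piece of U):
  |U|=1: {4}:1  {6}:1
  |U|=2: {2,4}:1  {4,6}:2  {5,6}:1
  |U|=3: {2,4,6}:3  {3,5,6}:1  {4,5,6}:3
  |U|=4: {2,4,5,6}:6  {3,4,5,6}:4
  |U|=5: {2,3,4,5,6}:10
  start at 0(f): 10

10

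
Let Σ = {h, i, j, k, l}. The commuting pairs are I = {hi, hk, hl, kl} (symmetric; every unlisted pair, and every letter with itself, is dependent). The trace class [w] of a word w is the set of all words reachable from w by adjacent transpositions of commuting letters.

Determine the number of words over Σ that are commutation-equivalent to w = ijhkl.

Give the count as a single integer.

6

drop 0:i onto floor
drop 1:j onto {0:i}
drop 2:h onto {1:j}
drop 3:k onto {1:j}
drop 4:l onto {1:j}
ground layer = {0:i}
drop-orders for the pieces not yet dropped (sum over which currently-grounded one goes next):
  1 to go: {2} 1  {3} 1  {4} 1
  2 to go: {2,3} 2  {2,4} 2  {3,4} 2
  3 to go: {2,3,4} 6
  if 0:i drops first: 6 orders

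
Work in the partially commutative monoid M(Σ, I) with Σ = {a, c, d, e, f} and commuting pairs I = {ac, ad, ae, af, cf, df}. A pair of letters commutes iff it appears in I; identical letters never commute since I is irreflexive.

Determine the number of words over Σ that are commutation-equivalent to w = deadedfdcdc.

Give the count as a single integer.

66

piece 0:d — minimal
piece 1:e rests on {0:d}
piece 2:a — minimal
piece 3:d rests on {1:e}
piece 4:e rests on {3:d}
piece 5:d rests on {4:e}
piece 6:f rests on {4:e}
piece 7:d rests on {5:d}
piece 8:c rests on {7:d}
piece 9:d rests on {8:c}
piece 10:c rests on {9:d}
minimal pieces: {0:d, 2:a}
ways to finish when only these pieces remain (= sum over removing one remaining piece with nothing left below it):
  1 left: {2}→1  {6}→1  {10}→1
  2 left: {2,6}→2  {2,10}→2  {6,10}→2  {9,10}→1
  3 left: {2,6,10}→6  {2,9,10}→3  {6,9,10}→3  {8,9,10}→1
  4 left: {2,6,9,10}→12  {2,8,9,10}→4  {6,8,9,10}→4  {7,8,9,10}→1
  5 left: {2,6,8,9,10}→20  {2,7,8,9,10}→5  {5,7,8,9,10}→1  {6,7,8,9,10}→5
  6 left: {2,5,7,8,9,10}→6  {2,6,7,8,9,10}→30  {5,6,7,8,9,10}→6
  7 left: {2,5,6,7,8,9,10}→42  {4,5,6,7,8,9,10}→6
  8 left: {2,4,5,6,7,8,9,10}→48  {3,4,5,6,7,8,9,10}→6
  9 left: {1,3,4,5,6,7,8,9,10}→6  {2,3,4,5,6,7,8,9,10}→54
  placing 0:d first → 60 extensions
  placing 2:a first → 6 extensions
total linear extensions = 66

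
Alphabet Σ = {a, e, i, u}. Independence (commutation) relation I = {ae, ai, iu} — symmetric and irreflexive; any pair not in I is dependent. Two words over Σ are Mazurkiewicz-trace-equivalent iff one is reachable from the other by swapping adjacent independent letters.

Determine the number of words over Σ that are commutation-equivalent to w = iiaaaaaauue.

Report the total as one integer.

45

drop 0:i onto floor
drop 1:i onto {0:i}
drop 2:a onto floor
drop 3:a onto {2:a}
drop 4:a onto {3:a}
drop 5:a onto {4:a}
drop 6:a onto {5:a}
drop 7:a onto {6:a}
drop 8:u onto {7:a}
drop 9:u onto {8:u}
drop 10:e onto {1:i, 9:u}
ground layer = {0:i, 2:a}
drop-orders for the pieces not yet dropped (sum over which currently-grounded one goes next):
  1 to go: {10} 1
  2 to go: {1,10} 1  {9,10} 1
  3 to go: {0,1,10} 1  {1,9,10} 2  {8,9,10} 1
  4 to go: {0,1,9,10} 3  {1,8,9,10} 3  {7,8,9,10} 1
  5 to go: {0,1,8,9,10} 6  {1,7,8,9,10} 4  {6,7,8,9,10} 1
  6 to go: {0,1,7,8,9,10} 10  {1,6,7,8,9,10} 5  {5,6,7,8,9,10} 1
  7 to go: {0,1,6,7,8,9,10} 15  {1,5,6,7,8,9,10} 6  {4,5,6,7,8,9,10} 1
  8 to go: {0,1,5,6,7,8,9,10} 21  {1,4,5,6,7,8,9,10} 7  {3,4,5,6,7,8,9,10} 1
  9 to go: {0,1,4,5,6,7,8,9,10} 28  {1,3,4,5,6,7,8,9,10} 8  {2,3,4,5,6,7,8,9,10} 1
  if 0:i drops first: 9 orders
  if 2:a drops first: 36 orders
heap linearizations: 45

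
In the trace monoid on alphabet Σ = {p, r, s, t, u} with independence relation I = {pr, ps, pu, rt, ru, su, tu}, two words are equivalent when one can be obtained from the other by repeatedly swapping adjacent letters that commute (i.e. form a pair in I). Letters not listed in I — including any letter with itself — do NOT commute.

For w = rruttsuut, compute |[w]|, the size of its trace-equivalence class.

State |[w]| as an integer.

504

piece 0:r — minimal
piece 1:r rests on {0:r}
piece 2:u — minimal
piece 3:t — minimal
piece 4:t rests on {3:t}
piece 5:s rests on {1:r, 4:t}
piece 6:u rests on {2:u}
piece 7:u rests on {6:u}
piece 8:t rests on {5:s}
minimal pieces: {0:r, 2:u, 3:t}
ways to finish when only these pieces remain (= sum over removing one remaining piece with nothing left below it):
  1 left: {7}→1  {8}→1
  2 left: {5,8}→1  {6,7}→1  {7,8}→2
  3 left: {1,5,8}→1  {2,6,7}→1  {4,5,8}→1  {5,7,8}→3  {6,7,8}→3
  4 left: {0,1,5,8}→1  {1,4,5,8}→2  {1,5,7,8}→4  {2,6,7,8}→4  {3,4,5,8}→1  {4,5,7,8}→4  {5,6,7,8}→6
  5 left: {0,1,4,5,8}→3  {0,1,5,7,8}→5  {1,3,4,5,8}→3  {1,4,5,7,8}→10  {1,5,6,7,8}→10  {2,5,6,7,8}→10  {3,4,5,7,8}→5  {4,5,6,7,8}→10
  6 left: {0,1,3,4,5,8}→6  {0,1,4,5,7,8}→18  {0,1,5,6,7,8}→15  {1,2,5,6,7,8}→20  {1,3,4,5,7,8}→18  {1,4,5,6,7,8}→30  {2,4,5,6,7,8}→20  {3,4,5,6,7,8}→15
  7 left: {0,1,2,5,6,7,8}→35  {0,1,3,4,5,7,8}→42  {0,1,4,5,6,7,8}→63  {1,2,4,5,6,7,8}→70  {1,3,4,5,6,7,8}→63  {2,3,4,5,6,7,8}→35
  placing 0:r first → 168 extensions
  placing 2:u first → 168 extensions
  placing 3:t first → 168 extensions
total linear extensions = 504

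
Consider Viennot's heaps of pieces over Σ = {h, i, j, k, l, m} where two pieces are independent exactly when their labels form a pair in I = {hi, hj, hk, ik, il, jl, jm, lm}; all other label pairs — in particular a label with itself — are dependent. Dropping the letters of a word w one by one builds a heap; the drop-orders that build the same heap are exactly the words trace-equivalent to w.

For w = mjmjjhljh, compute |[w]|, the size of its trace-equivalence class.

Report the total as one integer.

drop 0:m onto floor
drop 1:j onto floor
drop 2:m onto {0:m}
drop 3:j onto {1:j}
drop 4:j onto {3:j}
drop 5:h onto {2:m}
drop 6:l onto {5:h}
drop 7:j onto {4:j}
drop 8:h onto {6:l}
ground layer = {0:m, 1:j}
drop-orders for the pieces not yet dropped (sum over which currently-grounded one goes next):
  1 to go: {7} 1  {8} 1
  2 to go: {4,7} 1  {6,8} 1  {7,8} 2
  3 to go: {3,4,7} 1  {4,7,8} 3  {5,6,8} 1  {6,7,8} 3
  4 to go: {1,3,4,7} 1  {2,5,6,8} 1  {3,4,7,8} 4  {4,6,7,8} 6  {5,6,7,8} 4
  5 to go: {0,2,5,6,8} 1  {1,3,4,7,8} 5  {2,5,6,7,8} 5  {3,4,6,7,8} 10  {4,5,6,7,8} 10
  6 to go: {0,2,5,6,7,8} 6  {1,3,4,6,7,8} 15  {2,4,5,6,7,8} 15  {3,4,5,6,7,8} 20
  7 to go: {0,2,4,5,6,7,8} 21  {1,3,4,5,6,7,8} 35  {2,3,4,5,6,7,8} 35
  if 0:m drops first: 70 orders
  if 1:j drops first: 56 orders
heap linearizations: 126

126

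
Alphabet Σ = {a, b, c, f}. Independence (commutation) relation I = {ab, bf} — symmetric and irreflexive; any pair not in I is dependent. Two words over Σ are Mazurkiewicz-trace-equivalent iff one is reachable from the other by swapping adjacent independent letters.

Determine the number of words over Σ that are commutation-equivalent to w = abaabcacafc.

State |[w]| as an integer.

10

piece 0:a — minimal
piece 1:b — minimal
piece 2:a rests on {0:a}
piece 3:a rests on {2:a}
piece 4:b rests on {1:b}
piece 5:c rests on {3:a, 4:b}
piece 6:a rests on {5:c}
piece 7:c rests on {6:a}
piece 8:a rests on {7:c}
piece 9:f rests on {8:a}
piece 10:c rests on {9:f}
minimal pieces: {0:a, 1:b}
ways to finish when only these pieces remain (= sum over removing one remaining piece with nothing left below it):
  1 left: {10}→1
  2 left: {9,10}→1
  3 left: {8,9,10}→1
  4 left: {7,8,9,10}→1
  5 left: {6,7,8,9,10}→1
  6 left: {5,6,7,8,9,10}→1
  7 left: {3,5,6,7,8,9,10}→1  {4,5,6,7,8,9,10}→1
  8 left: {1,4,5,6,7,8,9,10}→1  {2,3,5,6,7,8,9,10}→1  {3,4,5,6,7,8,9,10}→2
  9 left: {0,2,3,5,6,7,8,9,10}→1  {1,3,4,5,6,7,8,9,10}→3  {2,3,4,5,6,7,8,9,10}→3
  placing 0:a first → 6 extensions
  placing 1:b first → 4 extensions
total linear extensions = 10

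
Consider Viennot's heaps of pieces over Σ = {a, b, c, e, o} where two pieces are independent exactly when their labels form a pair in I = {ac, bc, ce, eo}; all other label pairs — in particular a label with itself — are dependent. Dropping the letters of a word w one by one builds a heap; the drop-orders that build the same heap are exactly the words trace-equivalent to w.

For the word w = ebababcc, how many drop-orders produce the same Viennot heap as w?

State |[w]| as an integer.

#0=e has no predecessor
#1=b depends on [0:e]
#2=a depends on [1:b]
#3=b depends on [2:a]
#4=a depends on [3:b]
#5=b depends on [4:a]
#6=c has no predecessor
#7=c depends on [6:c]
sources: [0:e, 6:c]
N(rest) = Σ N(rest − s) over sources s of rest; N(one piece) = 1:
  size 1 → [5]=1  [7]=1
  size 2 → [4,5]=1  [5,7]=2  [6,7]=1
  size 3 → [3,4,5]=1  [4,5,7]=3  [5,6,7]=3
  size 4 → [2,3,4,5]=1  [3,4,5,7]=4  [4,5,6,7]=6
  size 5 → [1,2,3,4,5]=1  [2,3,4,5,7]=5  [3,4,5,6,7]=10
  size 6 → [0,1,2,3,4,5]=1  [1,2,3,4,5,7]=6  [2,3,4,5,6,7]=15
  first=0(e) contributes 21
  first=6(c) contributes 7
|[w]| = 28

28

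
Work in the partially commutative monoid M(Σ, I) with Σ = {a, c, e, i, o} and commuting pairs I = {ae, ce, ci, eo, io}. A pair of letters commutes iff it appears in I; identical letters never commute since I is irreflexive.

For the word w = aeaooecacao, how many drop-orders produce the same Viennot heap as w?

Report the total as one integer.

55

piece 0:a — minimal
piece 1:e — minimal
piece 2:a rests on {0:a}
piece 3:o rests on {2:a}
piece 4:o rests on {3:o}
piece 5:e rests on {1:e}
piece 6:c rests on {4:o}
piece 7:a rests on {6:c}
piece 8:c rests on {7:a}
piece 9:a rests on {8:c}
piece 10:o rests on {9:a}
minimal pieces: {0:a, 1:e}
ways to finish when only these pieces remain (= sum over removing one remaining piece with nothing left below it):
  1 left: {5}→1  {10}→1
  2 left: {1,5}→1  {5,10}→2  {9,10}→1
  3 left: {1,5,10}→3  {5,9,10}→3  {8,9,10}→1
  4 left: {1,5,9,10}→6  {5,8,9,10}→4  {7,8,9,10}→1
  5 left: {1,5,8,9,10}→10  {5,7,8,9,10}→5  {6,7,8,9,10}→1
  6 left: {1,5,7,8,9,10}→15  {4,6,7,8,9,10}→1  {5,6,7,8,9,10}→6
  7 left: {1,5,6,7,8,9,10}→21  {3,4,6,7,8,9,10}→1  {4,5,6,7,8,9,10}→7
  8 left: {1,4,5,6,7,8,9,10}→28  {2,3,4,6,7,8,9,10}→1  {3,4,5,6,7,8,9,10}→8
  9 left: {0,2,3,4,6,7,8,9,10}→1  {1,3,4,5,6,7,8,9,10}→36  {2,3,4,5,6,7,8,9,10}→9
  placing 0:a first → 45 extensions
  placing 1:e first → 10 extensions
total linear extensions = 55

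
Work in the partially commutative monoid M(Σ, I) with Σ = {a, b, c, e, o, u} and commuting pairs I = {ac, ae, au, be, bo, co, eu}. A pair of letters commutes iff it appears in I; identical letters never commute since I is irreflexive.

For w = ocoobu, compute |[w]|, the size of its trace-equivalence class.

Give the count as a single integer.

10

piece 0:o — minimal
piece 1:c — minimal
piece 2:o rests on {0:o}
piece 3:o rests on {2:o}
piece 4:b rests on {1:c}
piece 5:u rests on {3:o, 4:b}
minimal pieces: {0:o, 1:c}
ways to finish when only these pieces remain (= sum over removing one remaining piece with nothing left below it):
  1 left: {5}→1
  2 left: {3,5}→1  {4,5}→1
  3 left: {1,4,5}→1  {2,3,5}→1  {3,4,5}→2
  4 left: {0,2,3,5}→1  {1,3,4,5}→3  {2,3,4,5}→3
  placing 0:o first → 6 extensions
  placing 1:c first → 4 extensions
total linear extensions = 10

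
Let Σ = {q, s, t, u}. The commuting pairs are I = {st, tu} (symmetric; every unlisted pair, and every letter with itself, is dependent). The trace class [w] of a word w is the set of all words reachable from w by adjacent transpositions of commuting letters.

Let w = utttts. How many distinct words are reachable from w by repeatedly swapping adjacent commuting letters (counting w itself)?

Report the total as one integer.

#0=u has no predecessor
#1=t has no predecessor
#2=t depends on [1:t]
#3=t depends on [2:t]
#4=t depends on [3:t]
#5=s depends on [0:u]
sources: [0:u, 1:t]
N(rest) = Σ N(rest − s) over sources s of rest; N(one piece) = 1:
  size 1 → [4]=1  [5]=1
  size 2 → [0,5]=1  [3,4]=1  [4,5]=2
  size 3 → [0,4,5]=3  [2,3,4]=1  [3,4,5]=3
  size 4 → [0,3,4,5]=6  [1,2,3,4]=1  [2,3,4,5]=4
  first=0(u) contributes 5
  first=1(t) contributes 10
|[w]| = 15

15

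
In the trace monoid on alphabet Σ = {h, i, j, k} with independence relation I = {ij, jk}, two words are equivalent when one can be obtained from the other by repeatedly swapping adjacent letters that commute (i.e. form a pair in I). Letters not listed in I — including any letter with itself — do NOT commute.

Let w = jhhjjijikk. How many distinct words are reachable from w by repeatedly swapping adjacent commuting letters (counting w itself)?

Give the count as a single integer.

35

0(j) covers ∅
1(h) covers 0:j
2(h) covers 1:h
3(j) covers 2:h
4(j) covers 3:j
5(i) covers 2:h
6(j) covers 4:j
7(i) covers 5:i
8(k) covers 7:i
9(k) covers 8:k
floor of heap: 0:j
completions by unplaced set U, small U first (add the entries for U minus each lowest piece of U):
  |U|=1: {6}:1  {9}:1
  |U|=2: {4,6}:1  {6,9}:2  {8,9}:1
  |U|=3: {3,4,6}:1  {4,6,9}:3  {6,8,9}:3  {7,8,9}:1
  |U|=4: {3,4,6,9}:4  {4,6,8,9}:6  {5,7,8,9}:1  {6,7,8,9}:4
  |U|=5: {3,4,6,8,9}:10  {4,6,7,8,9}:10  {5,6,7,8,9}:5
  |U|=6: {3,4,6,7,8,9}:20  {4,5,6,7,8,9}:15
  |U|=7: {3,4,5,6,7,8,9}:35
  |U|=8: {2,3,4,5,6,7,8,9}:35
  start at 0(j): 35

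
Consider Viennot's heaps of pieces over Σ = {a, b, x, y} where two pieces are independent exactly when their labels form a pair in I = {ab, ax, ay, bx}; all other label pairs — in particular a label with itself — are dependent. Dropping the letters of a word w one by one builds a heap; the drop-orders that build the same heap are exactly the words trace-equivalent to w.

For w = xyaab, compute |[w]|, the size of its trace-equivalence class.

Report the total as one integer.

10

0(x) covers ∅
1(y) covers 0:x
2(a) covers ∅
3(a) covers 2:a
4(b) covers 1:y
floor of heap: 0:x, 2:a
completions by unplaced set U, small U first (add the entries for U minus each lowest piece of U):
  |U|=1: {3}:1  {4}:1
  |U|=2: {1,4}:1  {2,3}:1  {3,4}:2
  |U|=3: {0,1,4}:1  {1,3,4}:3  {2,3,4}:3
  start at 0(x): 6
  start at 2(a): 4
sum over floor = 10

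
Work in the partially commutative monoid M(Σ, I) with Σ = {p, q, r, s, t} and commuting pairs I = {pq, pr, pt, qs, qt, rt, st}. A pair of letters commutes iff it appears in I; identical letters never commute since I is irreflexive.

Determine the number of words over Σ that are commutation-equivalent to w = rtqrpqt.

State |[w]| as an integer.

drop 0:r onto floor
drop 1:t onto floor
drop 2:q onto {0:r}
drop 3:r onto {2:q}
drop 4:p onto floor
drop 5:q onto {3:r}
drop 6:t onto {1:t}
ground layer = {0:r, 1:t, 4:p}
drop-orders for the pieces not yet dropped (sum over which currently-grounded one goes next):
  1 to go: {4} 1  {5} 1  {6} 1
  2 to go: {1,6} 1  {3,5} 1  {4,5} 2  {4,6} 2  {5,6} 2
  3 to go: {1,4,6} 3  {1,5,6} 3  {2,3,5} 1  {3,4,5} 3  {3,5,6} 3  {4,5,6} 6
  4 to go: {0,2,3,5} 1  {1,3,5,6} 6  {1,4,5,6} 12  {2,3,4,5} 4  {2,3,5,6} 4  {3,4,5,6} 12
  5 to go: {0,2,3,4,5} 5  {0,2,3,5,6} 5  {1,2,3,5,6} 10  {1,3,4,5,6} 30  {2,3,4,5,6} 20
  if 0:r drops first: 60 orders
  if 1:t drops first: 30 orders
  if 4:p drops first: 15 orders
heap linearizations: 105

105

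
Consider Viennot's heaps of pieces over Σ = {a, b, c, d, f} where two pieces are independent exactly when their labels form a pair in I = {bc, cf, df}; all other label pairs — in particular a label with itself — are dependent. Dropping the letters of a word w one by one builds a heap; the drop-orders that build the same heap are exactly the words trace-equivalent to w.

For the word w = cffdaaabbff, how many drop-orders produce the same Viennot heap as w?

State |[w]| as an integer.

0(c) covers ∅
1(f) covers ∅
2(f) covers 1:f
3(d) covers 0:c
4(a) covers 2:f, 3:d
5(a) covers 4:a
6(a) covers 5:a
7(b) covers 6:a
8(b) covers 7:b
9(f) covers 8:b
10(f) covers 9:f
floor of heap: 0:c, 1:f
completions by unplaced set U, small U first (add the entries for U minus each lowest piece of U):
  |U|=1: {10}:1
  |U|=2: {9,10}:1
  |U|=3: {8,9,10}:1
  |U|=4: {7,8,9,10}:1
  |U|=5: {6,7,8,9,10}:1
  |U|=6: {5,6,7,8,9,10}:1
  |U|=7: {4,5,6,7,8,9,10}:1
  |U|=8: {2,4,5,6,7,8,9,10}:1  {3,4,5,6,7,8,9,10}:1
  |U|=9: {0,3,4,5,6,7,8,9,10}:1  {1,2,4,5,6,7,8,9,10}:1  {2,3,4,5,6,7,8,9,10}:2
  start at 0(c): 3
  start at 1(f): 3
sum over floor = 6

6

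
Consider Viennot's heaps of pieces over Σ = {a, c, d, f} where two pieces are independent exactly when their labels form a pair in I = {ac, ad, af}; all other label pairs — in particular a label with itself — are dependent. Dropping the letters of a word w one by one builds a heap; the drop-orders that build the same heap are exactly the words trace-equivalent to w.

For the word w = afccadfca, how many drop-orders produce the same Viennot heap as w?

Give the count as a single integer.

84

drop 0:a onto floor
drop 1:f onto floor
drop 2:c onto {1:f}
drop 3:c onto {2:c}
drop 4:a onto {0:a}
drop 5:d onto {3:c}
drop 6:f onto {5:d}
drop 7:c onto {6:f}
drop 8:a onto {4:a}
ground layer = {0:a, 1:f}
drop-orders for the pieces not yet dropped (sum over which currently-grounded one goes next):
  1 to go: {7} 1  {8} 1
  2 to go: {4,8} 1  {6,7} 1  {7,8} 2
  3 to go: {0,4,8} 1  {4,7,8} 3  {5,6,7} 1  {6,7,8} 3
  4 to go: {0,4,7,8} 4  {3,5,6,7} 1  {4,6,7,8} 6  {5,6,7,8} 4
  5 to go: {0,4,6,7,8} 10  {2,3,5,6,7} 1  {3,5,6,7,8} 5  {4,5,6,7,8} 10
  6 to go: {0,4,5,6,7,8} 20  {1,2,3,5,6,7} 1  {2,3,5,6,7,8} 6  {3,4,5,6,7,8} 15
  7 to go: {0,3,4,5,6,7,8} 35  {1,2,3,5,6,7,8} 7  {2,3,4,5,6,7,8} 21
  if 0:a drops first: 28 orders
  if 1:f drops first: 56 orders
heap linearizations: 84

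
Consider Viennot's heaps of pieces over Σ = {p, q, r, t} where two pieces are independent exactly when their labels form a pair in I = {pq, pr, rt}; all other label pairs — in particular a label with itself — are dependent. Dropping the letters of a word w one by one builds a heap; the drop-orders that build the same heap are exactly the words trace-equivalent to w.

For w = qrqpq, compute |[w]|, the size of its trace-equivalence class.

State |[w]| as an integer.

5

drop 0:q onto floor
drop 1:r onto {0:q}
drop 2:q onto {1:r}
drop 3:p onto floor
drop 4:q onto {2:q}
ground layer = {0:q, 3:p}
drop-orders for the pieces not yet dropped (sum over which currently-grounded one goes next):
  1 to go: {3} 1  {4} 1
  2 to go: {2,4} 1  {3,4} 2
  3 to go: {1,2,4} 1  {2,3,4} 3
  if 0:q drops first: 4 orders
  if 3:p drops first: 1 orders
heap linearizations: 5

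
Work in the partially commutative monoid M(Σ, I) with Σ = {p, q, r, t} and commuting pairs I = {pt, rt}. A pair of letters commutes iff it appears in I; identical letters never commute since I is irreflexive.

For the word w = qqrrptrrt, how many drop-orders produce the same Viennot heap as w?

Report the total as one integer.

21

0(q) covers ∅
1(q) covers 0:q
2(r) covers 1:q
3(r) covers 2:r
4(p) covers 3:r
5(t) covers 1:q
6(r) covers 4:p
7(r) covers 6:r
8(t) covers 5:t
floor of heap: 0:q
completions by unplaced set U, small U first (add the entries for U minus each lowest piece of U):
  |U|=1: {7}:1  {8}:1
  |U|=2: {5,8}:1  {6,7}:1  {7,8}:2
  |U|=3: {4,6,7}:1  {5,7,8}:3  {6,7,8}:3
  |U|=4: {3,4,6,7}:1  {4,6,7,8}:4  {5,6,7,8}:6
  |U|=5: {2,3,4,6,7}:1  {3,4,6,7,8}:5  {4,5,6,7,8}:10
  |U|=6: {2,3,4,6,7,8}:6  {3,4,5,6,7,8}:15
  |U|=7: {2,3,4,5,6,7,8}:21
  start at 0(q): 21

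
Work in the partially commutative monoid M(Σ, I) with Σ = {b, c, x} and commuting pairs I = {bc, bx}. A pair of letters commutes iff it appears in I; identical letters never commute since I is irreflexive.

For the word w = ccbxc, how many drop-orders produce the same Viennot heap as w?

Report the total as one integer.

5

drop 0:c onto floor
drop 1:c onto {0:c}
drop 2:b onto floor
drop 3:x onto {1:c}
drop 4:c onto {3:x}
ground layer = {0:c, 2:b}
drop-orders for the pieces not yet dropped (sum over which currently-grounded one goes next):
  1 to go: {2} 1  {4} 1
  2 to go: {2,4} 2  {3,4} 1
  3 to go: {1,3,4} 1  {2,3,4} 3
  if 0:c drops first: 4 orders
  if 2:b drops first: 1 orders
heap linearizations: 5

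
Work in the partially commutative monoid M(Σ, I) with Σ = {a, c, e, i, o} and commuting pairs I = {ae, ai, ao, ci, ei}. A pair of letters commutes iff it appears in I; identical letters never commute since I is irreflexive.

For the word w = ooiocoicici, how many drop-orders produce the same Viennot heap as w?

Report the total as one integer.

10

#0=o has no predecessor
#1=o depends on [0:o]
#2=i depends on [1:o]
#3=o depends on [2:i]
#4=c depends on [3:o]
#5=o depends on [4:c]
#6=i depends on [5:o]
#7=c depends on [5:o]
#8=i depends on [6:i]
#9=c depends on [7:c]
#10=i depends on [8:i]
sources: [0:o]
N(rest) = Σ N(rest − s) over sources s of rest; N(one piece) = 1:
  size 1 → [9]=1  [10]=1
  size 2 → [7,9]=1  [8,10]=1  [9,10]=2
  size 3 → [6,8,10]=1  [7,9,10]=3  [8,9,10]=3
  size 4 → [6,8,9,10]=4  [7,8,9,10]=6
  size 5 → [6,7,8,9,10]=10
  size 6 → [5,6,7,8,9,10]=10
  size 7 → [4,5,6,7,8,9,10]=10
  size 8 → [3,4,5,6,7,8,9,10]=10
  size 9 → [2,3,4,5,6,7,8,9,10]=10
  first=0(o) contributes 10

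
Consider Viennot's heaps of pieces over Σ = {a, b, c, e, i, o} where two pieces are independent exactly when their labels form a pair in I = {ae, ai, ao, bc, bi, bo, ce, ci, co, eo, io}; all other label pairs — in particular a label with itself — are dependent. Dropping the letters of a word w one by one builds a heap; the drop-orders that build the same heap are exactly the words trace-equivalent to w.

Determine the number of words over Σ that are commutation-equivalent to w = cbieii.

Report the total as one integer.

12

drop 0:c onto floor
drop 1:b onto floor
drop 2:i onto floor
drop 3:e onto {1:b, 2:i}
drop 4:i onto {3:e}
drop 5:i onto {4:i}
ground layer = {0:c, 1:b, 2:i}
drop-orders for the pieces not yet dropped (sum over which currently-grounded one goes next):
  1 to go: {0} 1  {5} 1
  2 to go: {0,5} 2  {4,5} 1
  3 to go: {0,4,5} 3  {3,4,5} 1
  4 to go: {0,3,4,5} 4  {1,3,4,5} 1  {2,3,4,5} 1
  if 0:c drops first: 2 orders
  if 1:b drops first: 5 orders
  if 2:i drops first: 5 orders
heap linearizations: 12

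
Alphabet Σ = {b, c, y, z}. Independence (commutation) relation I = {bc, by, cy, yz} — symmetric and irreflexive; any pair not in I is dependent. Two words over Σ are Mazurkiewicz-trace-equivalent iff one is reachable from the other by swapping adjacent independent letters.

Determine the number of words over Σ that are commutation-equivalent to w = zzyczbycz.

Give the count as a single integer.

0(z) covers ∅
1(z) covers 0:z
2(y) covers ∅
3(c) covers 1:z
4(z) covers 3:c
5(b) covers 4:z
6(y) covers 2:y
7(c) covers 4:z
8(z) covers 5:b, 7:c
floor of heap: 0:z, 2:y
completions by unplaced set U, small U first (add the entries for U minus each lowest piece of U):
  |U|=1: {6}:1  {8}:1
  |U|=2: {2,6}:1  {5,8}:1  {6,8}:2  {7,8}:1
  |U|=3: {2,6,8}:3  {5,6,8}:3  {5,7,8}:2  {6,7,8}:3
  |U|=4: {2,5,6,8}:6  {2,6,7,8}:6  {4,5,7,8}:2  {5,6,7,8}:8
  |U|=5: {2,5,6,7,8}:20  {3,4,5,7,8}:2  {4,5,6,7,8}:10
  |U|=6: {1,3,4,5,7,8}:2  {2,4,5,6,7,8}:30  {3,4,5,6,7,8}:12
  |U|=7: {0,1,3,4,5,7,8}:2  {1,3,4,5,6,7,8}:14  {2,3,4,5,6,7,8}:42
  start at 0(z): 56
  start at 2(y): 16
sum over floor = 72

72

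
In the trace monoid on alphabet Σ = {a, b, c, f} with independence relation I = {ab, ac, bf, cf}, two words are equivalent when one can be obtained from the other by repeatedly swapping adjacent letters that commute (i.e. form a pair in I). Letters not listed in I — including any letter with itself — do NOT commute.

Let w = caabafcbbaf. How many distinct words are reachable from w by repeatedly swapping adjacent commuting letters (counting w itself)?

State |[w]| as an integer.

0(c) covers ∅
1(a) covers ∅
2(a) covers 1:a
3(b) covers 0:c
4(a) covers 2:a
5(f) covers 4:a
6(c) covers 3:b
7(b) covers 6:c
8(b) covers 7:b
9(a) covers 5:f
10(f) covers 9:a
floor of heap: 0:c, 1:a
completions by unplaced set U, small U first (add the entries for U minus each lowest piece of U):
  |U|=1: {8}:1  {10}:1
  |U|=2: {7,8}:1  {8,10}:2  {9,10}:1
  |U|=3: {5,9,10}:1  {6,7,8}:1  {7,8,10}:3  {8,9,10}:3
  |U|=4: {3,6,7,8}:1  {4,5,9,10}:1  {5,8,9,10}:4  {6,7,8,10}:4  {7,8,9,10}:6
  |U|=5: {0,3,6,7,8}:1  {2,4,5,9,10}:1  {3,6,7,8,10}:5  {4,5,8,9,10}:5  {5,7,8,9,10}:10  {6,7,8,9,10}:10
  |U|=6: {0,3,6,7,8,10}:6  {1,2,4,5,9,10}:1  {2,4,5,8,9,10}:6  {3,6,7,8,9,10}:15  {4,5,7,8,9,10}:15  {5,6,7,8,9,10}:20
  |U|=7: {0,3,6,7,8,9,10}:21  {1,2,4,5,8,9,10}:7  {2,4,5,7,8,9,10}:21  {3,5,6,7,8,9,10}:35  {4,5,6,7,8,9,10}:35
  |U|=8: {0,3,5,6,7,8,9,10}:56  {1,2,4,5,7,8,9,10}:28  {2,4,5,6,7,8,9,10}:56  {3,4,5,6,7,8,9,10}:70
  |U|=9: {0,3,4,5,6,7,8,9,10}:126  {1,2,4,5,6,7,8,9,10}:84  {2,3,4,5,6,7,8,9,10}:126
  start at 0(c): 210
  start at 1(a): 252
sum over floor = 462

462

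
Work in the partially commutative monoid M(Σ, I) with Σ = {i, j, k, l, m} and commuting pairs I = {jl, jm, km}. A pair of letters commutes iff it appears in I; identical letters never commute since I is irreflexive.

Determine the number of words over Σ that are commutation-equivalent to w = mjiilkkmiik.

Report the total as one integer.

#0=m has no predecessor
#1=j has no predecessor
#2=i depends on [0:m, 1:j]
#3=i depends on [2:i]
#4=l depends on [3:i]
#5=k depends on [4:l]
#6=k depends on [5:k]
#7=m depends on [4:l]
#8=i depends on [6:k, 7:m]
#9=i depends on [8:i]
#10=k depends on [9:i]
sources: [0:m, 1:j]
N(rest) = Σ N(rest − s) over sources s of rest; N(one piece) = 1:
  size 1 → [10]=1
  size 2 → [9,10]=1
  size 3 → [8,9,10]=1
  size 4 → [6,8,9,10]=1  [7,8,9,10]=1
  size 5 → [5,6,8,9,10]=1  [6,7,8,9,10]=2
  size 6 → [5,6,7,8,9,10]=3
  size 7 → [4,5,6,7,8,9,10]=3
  size 8 → [3,4,5,6,7,8,9,10]=3
  size 9 → [2,3,4,5,6,7,8,9,10]=3
  first=0(m) contributes 3
  first=1(j) contributes 3
|[w]| = 6

6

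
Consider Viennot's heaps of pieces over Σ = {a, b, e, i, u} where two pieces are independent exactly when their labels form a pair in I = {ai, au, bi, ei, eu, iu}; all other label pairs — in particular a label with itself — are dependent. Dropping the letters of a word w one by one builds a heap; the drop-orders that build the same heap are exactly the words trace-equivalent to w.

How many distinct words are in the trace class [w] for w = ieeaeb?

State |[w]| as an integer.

piece 0:i — minimal
piece 1:e — minimal
piece 2:e rests on {1:e}
piece 3:a rests on {2:e}
piece 4:e rests on {3:a}
piece 5:b rests on {4:e}
minimal pieces: {0:i, 1:e}
ways to finish when only these pieces remain (= sum over removing one remaining piece with nothing left below it):
  1 left: {0}→1  {5}→1
  2 left: {0,5}→2  {4,5}→1
  3 left: {0,4,5}→3  {3,4,5}→1
  4 left: {0,3,4,5}→4  {2,3,4,5}→1
  placing 0:i first → 1 extensions
  placing 1:e first → 5 extensions
total linear extensions = 6

6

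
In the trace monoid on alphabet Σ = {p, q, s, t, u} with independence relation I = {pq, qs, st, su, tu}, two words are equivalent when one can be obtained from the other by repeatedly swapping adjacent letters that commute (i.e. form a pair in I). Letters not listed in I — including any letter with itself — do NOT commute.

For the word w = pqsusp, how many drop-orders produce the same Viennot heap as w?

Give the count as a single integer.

9

piece 0:p — minimal
piece 1:q — minimal
piece 2:s rests on {0:p}
piece 3:u rests on {0:p, 1:q}
piece 4:s rests on {2:s}
piece 5:p rests on {3:u, 4:s}
minimal pieces: {0:p, 1:q}
ways to finish when only these pieces remain (= sum over removing one remaining piece with nothing left below it):
  1 left: {5}→1
  2 left: {3,5}→1  {4,5}→1
  3 left: {1,3,5}→1  {2,4,5}→1  {3,4,5}→2
  4 left: {1,3,4,5}→3  {2,3,4,5}→3
  placing 0:p first → 6 extensions
  placing 1:q first → 3 extensions
total linear extensions = 9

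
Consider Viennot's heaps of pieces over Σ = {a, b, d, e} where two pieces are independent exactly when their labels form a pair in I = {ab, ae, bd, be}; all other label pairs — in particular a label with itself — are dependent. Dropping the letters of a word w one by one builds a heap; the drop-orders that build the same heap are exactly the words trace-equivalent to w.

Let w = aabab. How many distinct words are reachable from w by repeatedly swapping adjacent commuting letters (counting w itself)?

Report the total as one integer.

0(a) covers ∅
1(a) covers 0:a
2(b) covers ∅
3(a) covers 1:a
4(b) covers 2:b
floor of heap: 0:a, 2:b
completions by unplaced set U, small U first (add the entries for U minus each lowest piece of U):
  |U|=1: {3}:1  {4}:1
  |U|=2: {1,3}:1  {2,4}:1  {3,4}:2
  |U|=3: {0,1,3}:1  {1,3,4}:3  {2,3,4}:3
  start at 0(a): 6
  start at 2(b): 4
sum over floor = 10

10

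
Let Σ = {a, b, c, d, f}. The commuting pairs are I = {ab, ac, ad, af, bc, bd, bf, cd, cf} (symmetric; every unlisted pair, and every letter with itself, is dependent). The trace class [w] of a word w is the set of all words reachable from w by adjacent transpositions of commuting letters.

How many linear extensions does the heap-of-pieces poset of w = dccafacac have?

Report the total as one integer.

piece 0:d — minimal
piece 1:c — minimal
piece 2:c rests on {1:c}
piece 3:a — minimal
piece 4:f rests on {0:d}
piece 5:a rests on {3:a}
piece 6:c rests on {2:c}
piece 7:a rests on {5:a}
piece 8:c rests on {6:c}
minimal pieces: {0:d, 1:c, 3:a}
ways to finish when only these pieces remain (= sum over removing one remaining piece with nothing left below it):
  1 left: {4}→1  {7}→1  {8}→1
  2 left: {0,4}→1  {4,7}→2  {4,8}→2  {5,7}→1  {6,8}→1  {7,8}→2
  3 left: {0,4,7}→3  {0,4,8}→3  {2,6,8}→1  {3,5,7}→1  {4,5,7}→3  {4,6,8}→3  {4,7,8}→6  {5,7,8}→3  {6,7,8}→3
  4 left: {0,4,5,7}→6  {0,4,6,8}→6  {0,4,7,8}→12  {1,2,6,8}→1  {2,4,6,8}→4  {2,6,7,8}→4  {3,4,5,7}→4  {3,5,7,8}→4  {4,5,7,8}→12  {4,6,7,8}→12  {5,6,7,8}→6
  5 left: {0,2,4,6,8}→10  {0,3,4,5,7}→10  {0,4,5,7,8}→30  {0,4,6,7,8}→30  {1,2,4,6,8}→5  {1,2,6,7,8}→5  {2,4,6,7,8}→20  {2,5,6,7,8}→10  {3,4,5,7,8}→20  {3,5,6,7,8}→10  {4,5,6,7,8}→30
  6 left: {0,1,2,4,6,8}→15  {0,2,4,6,7,8}→60  {0,3,4,5,7,8}→60  {0,4,5,6,7,8}→90  {1,2,4,6,7,8}→30  {1,2,5,6,7,8}→15  {2,3,5,6,7,8}→20  {2,4,5,6,7,8}→60  {3,4,5,6,7,8}→60
  7 left: {0,1,2,4,6,7,8}→105  {0,2,4,5,6,7,8}→210  {0,3,4,5,6,7,8}→210  {1,2,3,5,6,7,8}→35  {1,2,4,5,6,7,8}→105  {2,3,4,5,6,7,8}→140
  placing 0:d first → 280 extensions
  placing 1:c first → 560 extensions
  placing 3:a first → 420 extensions
total linear extensions = 1260

1260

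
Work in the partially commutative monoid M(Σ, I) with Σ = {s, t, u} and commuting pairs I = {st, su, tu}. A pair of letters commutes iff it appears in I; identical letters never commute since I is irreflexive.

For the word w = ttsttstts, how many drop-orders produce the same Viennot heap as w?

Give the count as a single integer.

84

#0=t has no predecessor
#1=t depends on [0:t]
#2=s has no predecessor
#3=t depends on [1:t]
#4=t depends on [3:t]
#5=s depends on [2:s]
#6=t depends on [4:t]
#7=t depends on [6:t]
#8=s depends on [5:s]
sources: [0:t, 2:s]
N(rest) = Σ N(rest − s) over sources s of rest; N(one piece) = 1:
  size 1 → [7]=1  [8]=1
  size 2 → [5,8]=1  [6,7]=1  [7,8]=2
  size 3 → [2,5,8]=1  [4,6,7]=1  [5,7,8]=3  [6,7,8]=3
  size 4 → [2,5,7,8]=4  [3,4,6,7]=1  [4,6,7,8]=4  [5,6,7,8]=6
  size 5 → [1,3,4,6,7]=1  [2,5,6,7,8]=10  [3,4,6,7,8]=5  [4,5,6,7,8]=10
  size 6 → [0,1,3,4,6,7]=1  [1,3,4,6,7,8]=6  [2,4,5,6,7,8]=20  [3,4,5,6,7,8]=15
  size 7 → [0,1,3,4,6,7,8]=7  [1,3,4,5,6,7,8]=21  [2,3,4,5,6,7,8]=35
  first=0(t) contributes 56
  first=2(s) contributes 28
|[w]| = 84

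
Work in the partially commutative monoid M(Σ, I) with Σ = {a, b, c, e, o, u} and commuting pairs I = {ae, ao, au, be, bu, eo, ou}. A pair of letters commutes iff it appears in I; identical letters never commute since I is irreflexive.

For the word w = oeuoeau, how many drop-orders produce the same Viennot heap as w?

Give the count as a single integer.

#0=o has no predecessor
#1=e has no predecessor
#2=u depends on [1:e]
#3=o depends on [0:o]
#4=e depends on [2:u]
#5=a has no predecessor
#6=u depends on [4:e]
sources: [0:o, 1:e, 5:a]
N(rest) = Σ N(rest − s) over sources s of rest; N(one piece) = 1:
  size 1 → [3]=1  [5]=1  [6]=1
  size 2 → [0,3]=1  [3,5]=2  [3,6]=2  [4,6]=1  [5,6]=2
  size 3 → [0,3,5]=3  [0,3,6]=3  [2,4,6]=1  [3,4,6]=3  [3,5,6]=6  [4,5,6]=3
  size 4 → [0,3,4,6]=6  [0,3,5,6]=12  [1,2,4,6]=1  [2,3,4,6]=4  [2,4,5,6]=4  [3,4,5,6]=12
  size 5 → [0,2,3,4,6]=10  [0,3,4,5,6]=30  [1,2,3,4,6]=5  [1,2,4,5,6]=5  [2,3,4,5,6]=20
  first=0(o) contributes 30
  first=1(e) contributes 60
  first=5(a) contributes 15
|[w]| = 105

105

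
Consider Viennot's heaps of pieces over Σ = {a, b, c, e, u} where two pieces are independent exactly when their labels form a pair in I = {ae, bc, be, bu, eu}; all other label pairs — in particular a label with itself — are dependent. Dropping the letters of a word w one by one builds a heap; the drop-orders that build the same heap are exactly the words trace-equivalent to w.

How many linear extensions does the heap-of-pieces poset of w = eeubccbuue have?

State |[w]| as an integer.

#0=e has no predecessor
#1=e depends on [0:e]
#2=u has no predecessor
#3=b has no predecessor
#4=c depends on [1:e, 2:u]
#5=c depends on [4:c]
#6=b depends on [3:b]
#7=u depends on [5:c]
#8=u depends on [7:u]
#9=e depends on [5:c]
sources: [0:e, 2:u, 3:b]
N(rest) = Σ N(rest − s) over sources s of rest; N(one piece) = 1:
  size 1 → [6]=1  [8]=1  [9]=1
  size 2 → [3,6]=1  [6,8]=2  [6,9]=2  [7,8]=1  [8,9]=2
  size 3 → [3,6,8]=3  [3,6,9]=3  [6,7,8]=3  [6,8,9]=6  [7,8,9]=3
  size 4 → [3,6,7,8]=6  [3,6,8,9]=12  [5,7,8,9]=3  [6,7,8,9]=12
  size 5 → [3,6,7,8,9]=30  [4,5,7,8,9]=3  [5,6,7,8,9]=15
  size 6 → [1,4,5,7,8,9]=3  [2,4,5,7,8,9]=3  [3,5,6,7,8,9]=45  [4,5,6,7,8,9]=18
  size 7 → [0,1,4,5,7,8,9]=3  [1,2,4,5,7,8,9]=6  [1,4,5,6,7,8,9]=21  [2,4,5,6,7,8,9]=21  [3,4,5,6,7,8,9]=63
  size 8 → [0,1,2,4,5,7,8,9]=9  [0,1,4,5,6,7,8,9]=24  [1,2,4,5,6,7,8,9]=48  [1,3,4,5,6,7,8,9]=84  [2,3,4,5,6,7,8,9]=84
  first=0(e) contributes 216
  first=2(u) contributes 108
  first=3(b) contributes 81
|[w]| = 405

405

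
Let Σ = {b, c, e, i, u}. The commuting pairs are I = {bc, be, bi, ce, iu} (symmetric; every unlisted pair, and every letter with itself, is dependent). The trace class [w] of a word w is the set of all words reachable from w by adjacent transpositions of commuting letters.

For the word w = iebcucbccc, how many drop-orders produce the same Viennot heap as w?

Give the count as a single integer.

40

0(i) covers ∅
1(e) covers 0:i
2(b) covers ∅
3(c) covers 0:i
4(u) covers 1:e, 2:b, 3:c
5(c) covers 4:u
6(b) covers 4:u
7(c) covers 5:c
8(c) covers 7:c
9(c) covers 8:c
floor of heap: 0:i, 2:b
completions by unplaced set U, small U first (add the entries for U minus each lowest piece of U):
  |U|=1: {6}:1  {9}:1
  |U|=2: {6,9}:2  {8,9}:1
  |U|=3: {6,8,9}:3  {7,8,9}:1
  |U|=4: {5,7,8,9}:1  {6,7,8,9}:4
  |U|=5: {5,6,7,8,9}:5
  |U|=6: {4,5,6,7,8,9}:5
  |U|=7: {1,4,5,6,7,8,9}:5  {2,4,5,6,7,8,9}:5  {3,4,5,6,7,8,9}:5
  |U|=8: {1,2,4,5,6,7,8,9}:10  {1,3,4,5,6,7,8,9}:10  {2,3,4,5,6,7,8,9}:10
  start at 0(i): 30
  start at 2(b): 10
sum over floor = 40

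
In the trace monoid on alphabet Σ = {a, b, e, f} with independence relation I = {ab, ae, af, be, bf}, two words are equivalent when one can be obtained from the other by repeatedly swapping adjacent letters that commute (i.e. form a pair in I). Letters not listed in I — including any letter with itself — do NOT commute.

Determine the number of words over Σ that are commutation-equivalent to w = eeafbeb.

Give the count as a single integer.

105

0(e) covers ∅
1(e) covers 0:e
2(a) covers ∅
3(f) covers 1:e
4(b) covers ∅
5(e) covers 3:f
6(b) covers 4:b
floor of heap: 0:e, 2:a, 4:b
completions by unplaced set U, small U first (add the entries for U minus each lowest piece of U):
  |U|=1: {2}:1  {5}:1  {6}:1
  |U|=2: {2,5}:2  {2,6}:2  {3,5}:1  {4,6}:1  {5,6}:2
  |U|=3: {1,3,5}:1  {2,3,5}:3  {2,4,6}:3  {2,5,6}:6  {3,5,6}:3  {4,5,6}:3
  |U|=4: {0,1,3,5}:1  {1,2,3,5}:4  {1,3,5,6}:4  {2,3,5,6}:12  {2,4,5,6}:12  {3,4,5,6}:6
  |U|=5: {0,1,2,3,5}:5  {0,1,3,5,6}:5  {1,2,3,5,6}:20  {1,3,4,5,6}:10  {2,3,4,5,6}:30
  start at 0(e): 60
  start at 2(a): 15
  start at 4(b): 30
sum over floor = 105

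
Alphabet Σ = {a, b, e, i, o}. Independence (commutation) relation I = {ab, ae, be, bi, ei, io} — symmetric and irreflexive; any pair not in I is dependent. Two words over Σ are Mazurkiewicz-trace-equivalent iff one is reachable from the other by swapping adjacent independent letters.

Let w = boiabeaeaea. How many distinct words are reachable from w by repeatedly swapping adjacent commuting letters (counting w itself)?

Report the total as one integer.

1064

drop 0:b onto floor
drop 1:o onto {0:b}
drop 2:i onto floor
drop 3:a onto {1:o, 2:i}
drop 4:b onto {1:o}
drop 5:e onto {1:o}
drop 6:a onto {3:a}
drop 7:e onto {5:e}
drop 8:a onto {6:a}
drop 9:e onto {7:e}
drop 10:a onto {8:a}
ground layer = {0:b, 2:i}
drop-orders for the pieces not yet dropped (sum over which currently-grounded one goes next):
  1 to go: {4} 1  {9} 1  {10} 1
  2 to go: {4,9} 2  {4,10} 2  {7,9} 1  {8,10} 1  {9,10} 2
  3 to go: {4,7,9} 3  {4,8,10} 3  {4,9,10} 6  {5,7,9} 1  {6,8,10} 1  {7,9,10} 3  {8,9,10} 3
  4 to go: {3,6,8,10} 1  {4,5,7,9} 4  {4,6,8,10} 4  {4,7,9,10} 12  {4,8,9,10} 12  {5,7,9,10} 4  {6,8,9,10} 4  {7,8,9,10} 6
  5 to go: {2,3,6,8,10} 1  {3,4,6,8,10} 5  {3,6,8,9,10} 5  {4,5,7,9,10} 20  {4,6,8,9,10} 20  {4,7,8,9,10} 30  {5,7,8,9,10} 10  {6,7,8,9,10} 10
  6 to go: {2,3,4,6,8,10} 6  {2,3,6,8,9,10} 6  {3,4,6,8,9,10} 30  {3,6,7,8,9,10} 15  {4,5,7,8,9,10} 60  {4,6,7,8,9,10} 60  {5,6,7,8,9,10} 20
  7 to go: {2,3,4,6,8,9,10} 42  {2,3,6,7,8,9,10} 21  {3,4,6,7,8,9,10} 105  {3,5,6,7,8,9,10} 35  {4,5,6,7,8,9,10} 140
  8 to go: {2,3,4,6,7,8,9,10} 168  {2,3,5,6,7,8,9,10} 56  {3,4,5,6,7,8,9,10} 280
  9 to go: {1,3,4,5,6,7,8,9,10} 280  {2,3,4,5,6,7,8,9,10} 504
  if 0:b drops first: 784 orders
  if 2:i drops first: 280 orders
heap linearizations: 1064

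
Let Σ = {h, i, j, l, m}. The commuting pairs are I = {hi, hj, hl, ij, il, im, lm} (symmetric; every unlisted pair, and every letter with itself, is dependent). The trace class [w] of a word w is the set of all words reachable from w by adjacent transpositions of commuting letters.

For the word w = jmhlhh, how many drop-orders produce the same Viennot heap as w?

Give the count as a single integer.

drop 0:j onto floor
drop 1:m onto {0:j}
drop 2:h onto {1:m}
drop 3:l onto {0:j}
drop 4:h onto {2:h}
drop 5:h onto {4:h}
ground layer = {0:j}
drop-orders for the pieces not yet dropped (sum over which currently-grounded one goes next):
  1 to go: {3} 1  {5} 1
  2 to go: {3,5} 2  {4,5} 1
  3 to go: {2,4,5} 1  {3,4,5} 3
  4 to go: {1,2,4,5} 1  {2,3,4,5} 4
  if 0:j drops first: 5 orders

5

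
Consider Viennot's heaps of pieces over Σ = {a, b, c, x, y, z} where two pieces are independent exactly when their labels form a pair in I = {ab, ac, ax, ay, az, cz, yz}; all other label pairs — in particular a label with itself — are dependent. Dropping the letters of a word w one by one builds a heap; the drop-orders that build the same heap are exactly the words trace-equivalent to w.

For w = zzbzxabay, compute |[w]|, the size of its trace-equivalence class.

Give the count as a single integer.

drop 0:z onto floor
drop 1:z onto {0:z}
drop 2:b onto {1:z}
drop 3:z onto {2:b}
drop 4:x onto {3:z}
drop 5:a onto floor
drop 6:b onto {4:x}
drop 7:a onto {5:a}
drop 8:y onto {6:b}
ground layer = {0:z, 5:a}
drop-orders for the pieces not yet dropped (sum over which currently-grounded one goes next):
  1 to go: {7} 1  {8} 1
  2 to go: {5,7} 1  {6,8} 1  {7,8} 2
  3 to go: {4,6,8} 1  {5,7,8} 3  {6,7,8} 3
  4 to go: {3,4,6,8} 1  {4,6,7,8} 4  {5,6,7,8} 6
  5 to go: {2,3,4,6,8} 1  {3,4,6,7,8} 5  {4,5,6,7,8} 10
  6 to go: {1,2,3,4,6,8} 1  {2,3,4,6,7,8} 6  {3,4,5,6,7,8} 15
  7 to go: {0,1,2,3,4,6,8} 1  {1,2,3,4,6,7,8} 7  {2,3,4,5,6,7,8} 21
  if 0:z drops first: 28 orders
  if 5:a drops first: 8 orders
heap linearizations: 36

36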